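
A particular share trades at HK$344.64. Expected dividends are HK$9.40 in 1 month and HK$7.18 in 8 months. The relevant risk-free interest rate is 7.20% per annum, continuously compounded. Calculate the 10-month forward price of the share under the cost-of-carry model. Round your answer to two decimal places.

HK$348.76

PV(dividends) I = 9.40·e^(−0.0720·1/12) + 7.18·e^(−0.0720·8/12)
I = 9.3438 + 6.8435 = 16.1873
F = (S − I)·e^(rT) = (344.64 − 16.1873) · e^(0.0720·10/12)
= 328.4527 · e^0.060000 = 328.4527 × 1.061837 = HK$348.76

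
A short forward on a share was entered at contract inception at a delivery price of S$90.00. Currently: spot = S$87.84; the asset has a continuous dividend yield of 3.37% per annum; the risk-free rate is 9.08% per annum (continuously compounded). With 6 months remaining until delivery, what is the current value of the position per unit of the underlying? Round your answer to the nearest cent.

-S$0.37

Current fair forward for the remaining 6 months: F = S·e^((r − q)·T), (r − q) = 0.0908 − 0.0337 = 0.0571
F = 87.84 · e^(0.0571 × 6/12) = 87.84 × 1.028961 = 90.3839
Value of long forward = (F − K)·e^(−rT) = (90.3839 − 90.00) · e^(−0.0908·6/12)
= 0.3839 × 0.955615 = 0.37
Short position value = −(long value) = -S$0.37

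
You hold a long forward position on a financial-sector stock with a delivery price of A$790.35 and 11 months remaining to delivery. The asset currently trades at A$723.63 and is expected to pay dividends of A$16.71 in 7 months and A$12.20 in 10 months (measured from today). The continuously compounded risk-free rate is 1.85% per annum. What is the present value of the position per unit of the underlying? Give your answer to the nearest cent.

PV(remaining dividends) I = 16.71·e^(−0.0185·7/12) + 12.20·e^(−0.0185·10/12) = 28.5440
Current forward F = (S − I)·e^(rT) = (723.63 − 28.5440)·e^(0.0185·11/12) = 695.0860 × 1.017103 = 706.9741
Value (long) = (F − K)·e^(−rT) = (706.9741 − 790.35) × 0.983185 = -81.9739
Value = -A$81.97

-A$81.97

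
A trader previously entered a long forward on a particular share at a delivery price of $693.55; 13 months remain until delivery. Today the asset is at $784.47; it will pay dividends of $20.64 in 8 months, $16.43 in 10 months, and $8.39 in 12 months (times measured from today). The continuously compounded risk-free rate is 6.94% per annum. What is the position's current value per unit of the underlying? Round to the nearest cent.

$98.11

PV(remaining dividends) I = 20.64·e^(−0.0694·8/12) + 16.43·e^(−0.0694·10/12) + 8.39·e^(−0.0694·12/12) = 43.0410
Current forward F = (S − I)·e^(rT) = (784.47 − 43.0410)·e^(0.0694·13/12) = 741.4290 × 1.078082 = 799.3213
Value (long) = (F − K)·e^(−rT) = (799.3213 − 693.55) × 0.927573 = 98.1106
Value = $98.11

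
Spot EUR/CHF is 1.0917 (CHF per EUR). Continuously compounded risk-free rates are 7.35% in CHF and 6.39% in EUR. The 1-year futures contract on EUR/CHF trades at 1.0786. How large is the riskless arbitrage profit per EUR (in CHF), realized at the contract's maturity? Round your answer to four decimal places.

0.0236 per EUR (in CHF)

Fair futures: F* = S·e^(carry·T), with carry = (r_CHF − r_EUR) = 0.0735 − 0.0639 = 0.0096
F* = 1.0917 · e^(0.0096 × 12/12) = 1.0917 · e^0.009600 = 1.0917 × 1.009646 = 1.1022
Market 1.0786 < fair 1.1022: forward underpriced → reverse cash-and-carry (short spot, go long the forward).
At maturity, profit = |F_mkt − F*| = |1.0786 − 1.1022| = 0.0236 per EUR (in CHF)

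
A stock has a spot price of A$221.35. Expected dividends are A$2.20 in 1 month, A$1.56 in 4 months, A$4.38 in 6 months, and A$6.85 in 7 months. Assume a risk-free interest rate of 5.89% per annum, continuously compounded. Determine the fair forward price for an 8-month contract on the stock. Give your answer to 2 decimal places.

A$215.04

PV(dividends) I = 2.20·e^(−0.0589·1/12) + 1.56·e^(−0.0589·4/12) + 4.38·e^(−0.0589·6/12) + 6.85·e^(−0.0589·7/12)
I = 2.1892 + 1.5297 + 4.2529 + 6.6186 = 14.5904
F = (S − I)·e^(rT) = (221.35 − 14.5904) · e^(0.0589·8/12)
= 206.7596 · e^0.039267 = 206.7596 × 1.040048 = A$215.04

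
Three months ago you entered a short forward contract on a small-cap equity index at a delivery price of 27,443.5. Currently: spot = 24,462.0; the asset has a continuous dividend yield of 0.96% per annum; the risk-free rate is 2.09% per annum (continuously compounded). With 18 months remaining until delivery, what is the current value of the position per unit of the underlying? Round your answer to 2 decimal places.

2484.22

Current fair forward for the remaining 18 months: F = S·e^((r − q)·T), (r − q) = 0.0209 − 0.0096 = 0.0113
F = 24462.0 · e^(0.0113 × 18/12) = 24462.0 × 1.01709447 = 24880.1649
Value of long forward = (F − K)·e^(−rT) = (24880.1649 − 27443.5) · e^(−0.0209·18/12)
= -2563.3351 × 0.96913632 = -2484.22
Short position value = −(long value) = 2484.22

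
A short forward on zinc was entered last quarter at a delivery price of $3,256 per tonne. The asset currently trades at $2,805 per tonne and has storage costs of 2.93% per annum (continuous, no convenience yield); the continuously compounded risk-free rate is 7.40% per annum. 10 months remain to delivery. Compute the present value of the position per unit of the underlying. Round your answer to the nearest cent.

$186.95 per tonne

Current fair forward for the remaining 10 months: F = S·e^((r + u)·T), (r + u) = 0.0740 + 0.0293 = 0.1033
F = 2805 · e^(0.1033 × 10/12) = 2805 × 1.08989715 = 3057.1615
Value of long forward = (F − K)·e^(−rT) = (3057.1615 − 3256) · e^(−0.0740·10/12)
= -198.8385 × 0.94019623 = -186.95
Short position value = −(long value) = $186.95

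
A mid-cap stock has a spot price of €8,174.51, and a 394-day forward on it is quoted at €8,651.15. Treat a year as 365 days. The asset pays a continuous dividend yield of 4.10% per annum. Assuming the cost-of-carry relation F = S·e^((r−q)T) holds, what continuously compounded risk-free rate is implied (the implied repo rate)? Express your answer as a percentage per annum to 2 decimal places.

From F = S·e^((r−q)T): (r − q) = ln(F/S)/T
ln(8651.15/8174.51) = ln(1.058308) = 0.056671
(r − q) = 0.056671 / (394/365) = 0.052500
r = ln(F/S)/T + q = 0.052500 + 0.0410 = 0.093500
r = 9.35%

9.35%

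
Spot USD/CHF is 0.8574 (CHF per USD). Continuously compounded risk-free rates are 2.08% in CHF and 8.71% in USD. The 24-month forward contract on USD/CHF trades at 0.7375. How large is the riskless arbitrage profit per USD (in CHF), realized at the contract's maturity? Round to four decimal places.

0.0134 per USD (in CHF)

Fair forward: F* = S·e^(carry·T), with carry = (r_CHF − r_USD) = 0.0208 − 0.0871 = -0.0663
F* = 0.8574 · e^(-0.0663 × 24/12) = 0.8574 · e^-0.132600 = 0.8574 × 0.875815 = 0.7509
Market 0.7375 < fair 0.7509: forward underpriced → reverse cash-and-carry (short spot, go long the forward).
At maturity, profit = |F_mkt − F*| = |0.7375 − 0.7509| = 0.0134 per USD (in CHF)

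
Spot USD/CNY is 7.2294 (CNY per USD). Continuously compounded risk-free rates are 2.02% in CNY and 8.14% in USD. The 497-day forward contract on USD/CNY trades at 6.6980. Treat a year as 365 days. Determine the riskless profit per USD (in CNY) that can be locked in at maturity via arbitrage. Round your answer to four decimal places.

Fair forward: F* = S·e^(carry·T), with carry = (r_CNY − r_USD) = 0.0202 − 0.0814 = -0.0612
F* = 7.2294 · e^(-0.0612 × 497/365) = 7.2294 · e^-0.083333 = 7.2294 × 0.920045 = 6.6514
Market 6.6980 > fair 6.6514: forward overpriced → cash-and-carry (buy spot, short the forward).
At maturity, profit = |F_mkt − F*| = |6.6980 − 6.6514| = 0.0466 per USD (in CNY)

0.0466 per USD (in CNY)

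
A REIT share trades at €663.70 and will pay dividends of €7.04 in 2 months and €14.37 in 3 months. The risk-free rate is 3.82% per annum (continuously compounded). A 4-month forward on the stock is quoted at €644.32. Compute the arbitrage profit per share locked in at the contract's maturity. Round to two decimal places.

PV(dividends) I = 7.04·e^(−0.0382·2/12) + 14.37·e^(−0.0382·3/12) = 21.2287
Fair forward F* = (S − I)·e^(rT) = (663.70 − 21.2287)·e^0.012733 = 642.4713 × 1.012814 = 650.7039
Market €644.32 < fair 650.7039: forward underpriced → reverse cash-and-carry (short the stock, invest proceeds at r, pay the dividends, go long the forward).
Profit at T = |F_mkt − F*| = |644.32 − 650.7039| = €6.38 per share

€6.38 per share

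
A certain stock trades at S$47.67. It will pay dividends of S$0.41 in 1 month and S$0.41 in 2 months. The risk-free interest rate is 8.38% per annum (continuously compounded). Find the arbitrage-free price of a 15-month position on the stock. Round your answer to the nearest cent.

S$52.03

PV(dividends) I = 0.41·e^(−0.0838·1/12) + 0.41·e^(−0.0838·2/12)
I = 0.4071 + 0.4043 = 0.8114
F = (S − I)·e^(rT) = (47.67 − 0.8114) · e^(0.0838·15/12)
= 46.8586 · e^0.104750 = 46.8586 × 1.110433 = S$52.03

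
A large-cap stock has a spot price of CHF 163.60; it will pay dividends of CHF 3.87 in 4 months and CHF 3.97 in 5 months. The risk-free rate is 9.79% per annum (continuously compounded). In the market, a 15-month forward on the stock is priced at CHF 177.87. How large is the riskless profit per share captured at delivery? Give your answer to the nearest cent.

CHF 1.51 per share

PV(dividends) I = 3.87·e^(−0.0979·4/12) + 3.97·e^(−0.0979·5/12) = 7.5571
Fair forward F* = (S − I)·e^(rT) = (163.60 − 7.5571)·e^0.122375 = 156.0429 × 1.130178 = 176.3563
Market CHF 177.87 > fair 176.3563: forward overpriced → cash-and-carry (borrow at r, buy the stock and collect the dividends, short the forward).
Profit at T = |F_mkt − F*| = |177.87 − 176.3563| = CHF 1.51 per share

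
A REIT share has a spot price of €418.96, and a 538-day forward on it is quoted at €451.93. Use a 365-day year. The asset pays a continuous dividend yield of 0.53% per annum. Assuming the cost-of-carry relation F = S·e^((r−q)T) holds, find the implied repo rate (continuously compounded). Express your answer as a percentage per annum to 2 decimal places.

5.67%

From F = S·e^((r−q)T): (r − q) = ln(F/S)/T
ln(451.93/418.96) = ln(1.078695) = 0.075752
(r − q) = 0.075752 / (538/365) = 0.051393
r = ln(F/S)/T + q = 0.051393 + 0.0053 = 0.056693
r = 5.67%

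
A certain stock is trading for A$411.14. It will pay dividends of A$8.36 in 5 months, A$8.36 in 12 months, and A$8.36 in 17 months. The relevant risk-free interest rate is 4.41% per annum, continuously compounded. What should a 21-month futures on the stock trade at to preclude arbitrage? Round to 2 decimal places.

A$418.13

PV(dividends) I = 8.36·e^(−0.0441·5/12) + 8.36·e^(−0.0441·12/12) + 8.36·e^(−0.0441·17/12)
I = 8.2078 + 7.9993 + 7.8537 = 24.0608
F = (S − I)·e^(rT) = (411.14 − 24.0608) · e^(0.0441·21/12)
= 387.0792 · e^0.077175 = 387.0792 × 1.080231 = A$418.13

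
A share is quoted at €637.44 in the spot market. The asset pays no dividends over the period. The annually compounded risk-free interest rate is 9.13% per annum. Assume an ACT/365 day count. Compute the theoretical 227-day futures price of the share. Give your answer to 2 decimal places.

F = S · (1+r)^T
= 637.44 × 1.055840
F = €673.03

€673.03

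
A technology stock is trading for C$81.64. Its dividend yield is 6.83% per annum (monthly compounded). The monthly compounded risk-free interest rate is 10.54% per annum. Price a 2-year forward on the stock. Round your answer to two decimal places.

F = S · (1+r/12)^(12T) / (1+q/12)^(12T)
= 81.64 × 1.233530 / 1.145926 = 81.64 × 1.076448
F = C$87.88

C$87.88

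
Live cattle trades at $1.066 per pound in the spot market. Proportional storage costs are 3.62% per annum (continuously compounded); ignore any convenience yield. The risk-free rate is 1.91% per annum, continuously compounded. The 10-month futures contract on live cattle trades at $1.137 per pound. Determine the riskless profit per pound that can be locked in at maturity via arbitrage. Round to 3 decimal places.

Fair futures: F* = S·e^(carry·T), with carry = (r + u) = 0.0191 + 0.0362 = 0.0553
F* = 1.066 · e^(0.0553 × 10/12) = 1.066 · e^0.046083 = 1.066 × 1.047161 = $1.1163
Market $1.137 > fair $1.1163: forward overpriced → cash-and-carry (buy spot, short the forward).
At maturity, profit = |F_mkt − F*| = |1.137 − 1.1163| = $0.021 per pound

$0.021 per pound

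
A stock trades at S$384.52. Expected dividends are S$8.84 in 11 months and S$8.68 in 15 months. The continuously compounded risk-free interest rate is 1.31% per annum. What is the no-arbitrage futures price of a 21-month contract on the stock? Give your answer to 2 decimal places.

PV(dividends) I = 8.84·e^(−0.0131·11/12) + 8.68·e^(−0.0131·15/12)
I = 8.7345 + 8.5390 = 17.2735
F = (S − I)·e^(rT) = (384.52 − 17.2735) · e^(0.0131·21/12)
= 367.2465 · e^0.022925 = 367.2465 × 1.023190 = S$375.76

S$375.76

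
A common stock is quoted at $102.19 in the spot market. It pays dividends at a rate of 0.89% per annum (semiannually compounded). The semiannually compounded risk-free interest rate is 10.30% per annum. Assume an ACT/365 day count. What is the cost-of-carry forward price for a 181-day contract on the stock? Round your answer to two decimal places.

F = S · (1+r/2)^(2T) / (1+q/2)^(2T)
= 102.19 × 1.051066 / 1.004413 = 102.19 × 1.046448
F = $106.94

$106.94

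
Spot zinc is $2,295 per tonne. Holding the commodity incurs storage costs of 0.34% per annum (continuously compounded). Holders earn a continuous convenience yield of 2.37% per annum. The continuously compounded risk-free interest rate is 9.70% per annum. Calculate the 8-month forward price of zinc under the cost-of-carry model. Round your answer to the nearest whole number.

$2,415 per tonne

Net carry = r + u − y = 0.0970 + 0.0034 − 0.0237 = 0.0767
F = S·e^((r+u−y)T) = 2295 · e^(0.0767 × 8/12) = 2295 · e^0.051133
= 2295 × 1.052463 = $2,415 per tonne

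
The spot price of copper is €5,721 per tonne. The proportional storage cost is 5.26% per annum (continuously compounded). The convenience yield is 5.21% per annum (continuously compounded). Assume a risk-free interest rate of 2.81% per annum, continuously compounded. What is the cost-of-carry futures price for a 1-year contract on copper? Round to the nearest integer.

Net carry = r + u − y = 0.0281 + 0.0526 − 0.0521 = 0.0286
F = S·e^((r+u−y)T) = 5721 · e^(0.0286 × 1) = 5721 · e^0.028600
= 5721 × 1.029013 = €5,887 per tonne

€5,887 per tonne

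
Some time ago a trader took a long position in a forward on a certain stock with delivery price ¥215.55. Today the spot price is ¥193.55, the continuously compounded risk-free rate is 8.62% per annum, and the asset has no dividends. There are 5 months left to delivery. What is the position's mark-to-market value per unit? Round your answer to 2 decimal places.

Current fair forward for the remaining 5 months: F = S·e^(r·T), r = 0.0862
F = 193.55 · e^(0.0862 × 5/12) = 193.55 × 1.036569 = 200.6279
Value of long forward = (F − K)·e^(−rT) = (200.6279 − 215.55) · e^(−0.0862·5/12)
= -14.9221 × 0.964721 = -14.40

-¥14.40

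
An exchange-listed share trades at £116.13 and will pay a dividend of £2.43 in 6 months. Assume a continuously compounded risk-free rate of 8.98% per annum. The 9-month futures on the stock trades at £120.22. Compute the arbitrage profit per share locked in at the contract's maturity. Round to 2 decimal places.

£1.52 per share

PV(dividends) I = 2.43·e^(−0.0898·6/12) = 2.3233
Fair futures F* = (S − I)·e^(rT) = (116.13 − 2.3233)·e^0.067350 = 113.8067 × 1.069670 = 121.7356
Market £120.22 < fair 121.7356: forward underpriced → reverse cash-and-carry (short the stock, invest proceeds at r, pay the dividends, go long the forward).
Profit at T = |F_mkt − F*| = |120.22 − 121.7356| = £1.52 per share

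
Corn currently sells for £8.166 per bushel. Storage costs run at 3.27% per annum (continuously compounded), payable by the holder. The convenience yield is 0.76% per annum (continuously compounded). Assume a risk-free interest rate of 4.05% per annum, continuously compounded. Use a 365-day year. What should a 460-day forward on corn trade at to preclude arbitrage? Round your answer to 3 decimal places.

Net carry = r + u − y = 0.0405 + 0.0327 − 0.0076 = 0.0656
F = S·e^((r+u−y)T) = 8.166 · e^(0.0656 × 460/365) = 8.166 · e^0.082674
= 8.166 × 1.086188 = £8.870 per bushel

£8.870 per bushel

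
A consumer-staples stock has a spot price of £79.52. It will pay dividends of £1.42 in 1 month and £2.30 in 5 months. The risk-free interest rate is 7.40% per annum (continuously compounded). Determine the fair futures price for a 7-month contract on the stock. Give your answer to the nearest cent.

£79.23

PV(dividends) I = 1.42·e^(−0.0740·1/12) + 2.30·e^(−0.0740·5/12)
I = 1.4113 + 2.2302 = 3.6415
F = (S − I)·e^(rT) = (79.52 − 3.6415) · e^(0.0740·7/12)
= 75.8785 · e^0.043167 = 75.8785 × 1.044112 = £79.23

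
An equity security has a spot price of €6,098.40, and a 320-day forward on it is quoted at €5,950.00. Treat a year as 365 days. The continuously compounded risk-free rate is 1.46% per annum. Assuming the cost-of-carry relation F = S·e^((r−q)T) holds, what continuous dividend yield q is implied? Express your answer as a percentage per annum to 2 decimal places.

From F = S·e^((r−q)T): (r − q) = ln(F/S)/T
ln(5950.00/6098.40) = ln(0.975666) = -0.024635
(r − q) = -0.024635 / (320/365) = -0.028099
q = r − ln(F/S)/T = 0.0146 + 0.028099 = 0.042699
q = 4.27%

4.27%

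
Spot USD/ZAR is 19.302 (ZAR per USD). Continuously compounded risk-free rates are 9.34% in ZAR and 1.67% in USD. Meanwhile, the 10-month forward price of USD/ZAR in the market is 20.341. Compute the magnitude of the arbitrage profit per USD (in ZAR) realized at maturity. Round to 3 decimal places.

0.235 per USD (in ZAR)

Fair forward: F* = S·e^(carry·T), with carry = (r_ZAR − r_USD) = 0.0934 − 0.0167 = 0.0767
F* = 19.302 · e^(0.0767 × 10/12) = 19.302 · e^0.063917 = 19.302 × 1.066004 = 20.5760
Market 20.341 < fair 20.5760: forward underpriced → reverse cash-and-carry (short spot, go long the forward).
At maturity, profit = |F_mkt − F*| = |20.341 − 20.5760| = 0.235 per USD (in ZAR)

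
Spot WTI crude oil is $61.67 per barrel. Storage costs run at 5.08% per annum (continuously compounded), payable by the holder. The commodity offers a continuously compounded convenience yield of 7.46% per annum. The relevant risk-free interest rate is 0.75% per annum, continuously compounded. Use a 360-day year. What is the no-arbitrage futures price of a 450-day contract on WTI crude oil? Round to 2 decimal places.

$60.43 per barrel

Net carry = r + u − y = 0.0075 + 0.0508 − 0.0746 = -0.0163
F = S·e^((r+u−y)T) = 61.67 · e^(-0.0163 × 450/360) = 61.67 · e^-0.020375
= 61.67 × 0.979831 = $60.43 per barrel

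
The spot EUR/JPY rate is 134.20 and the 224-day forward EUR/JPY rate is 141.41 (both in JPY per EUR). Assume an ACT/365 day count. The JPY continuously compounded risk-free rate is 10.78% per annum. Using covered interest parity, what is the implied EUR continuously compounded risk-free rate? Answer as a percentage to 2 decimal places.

2.25%

F = S·e^((r_JPY − r_EUR)T) ⇒ r_EUR = r_JPY − ln(F/S)/T
ln(141.41/134.20) = 0.052332; /(224/365) = 0.085273
r_EUR = 0.1078 − 0.085273 = 0.022527
r_EUR = 2.25%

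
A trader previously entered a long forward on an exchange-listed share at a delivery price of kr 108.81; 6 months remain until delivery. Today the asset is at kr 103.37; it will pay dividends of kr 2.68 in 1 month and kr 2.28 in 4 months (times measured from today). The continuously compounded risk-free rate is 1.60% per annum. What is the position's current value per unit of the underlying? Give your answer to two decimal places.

PV(remaining dividends) I = 2.68·e^(−0.0160·1/12) + 2.28·e^(−0.0160·4/12) = 4.9443
Current forward F = (S − I)·e^(rT) = (103.37 − 4.9443)·e^(0.0160·6/12) = 98.4257 × 1.008032 = 99.2163
Value (long) = (F − K)·e^(−rT) = (99.2163 − 108.81) × 0.992032 = -9.5173
Value = -kr 9.52

-kr 9.52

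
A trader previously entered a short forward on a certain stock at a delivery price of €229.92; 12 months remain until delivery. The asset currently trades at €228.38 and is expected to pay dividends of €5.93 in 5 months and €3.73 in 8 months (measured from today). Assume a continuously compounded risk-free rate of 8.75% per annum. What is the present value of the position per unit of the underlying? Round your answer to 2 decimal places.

PV(remaining dividends) I = 5.93·e^(−0.0875·5/12) + 3.73·e^(−0.0875·8/12) = 9.2363
Current forward F = (S − I)·e^(rT) = (228.38 − 9.2363)·e^(0.0875·12/12) = 219.1437 × 1.091442 = 239.1826
Value (long) = (F − K)·e^(−rT) = (239.1826 − 229.92) × 0.916219 = 8.4866
Short position value = −(long value) = -€8.49

-€8.49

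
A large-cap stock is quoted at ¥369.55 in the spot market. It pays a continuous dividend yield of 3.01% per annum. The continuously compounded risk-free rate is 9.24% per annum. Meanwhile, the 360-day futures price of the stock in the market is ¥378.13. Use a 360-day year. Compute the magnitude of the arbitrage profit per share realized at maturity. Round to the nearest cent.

¥15.18 per share

Fair futures: F* = S·e^(carry·T), with carry = (r − q) = 0.0924 − 0.0301 = 0.0623
F* = 369.55 · e^(0.0623 × 360/360) = 369.55 · e^0.062300 = 369.55 × 1.064282 = ¥393.3054
Market ¥378.13 < fair ¥393.3054: forward underpriced → reverse cash-and-carry (short spot, go long the forward).
At maturity, profit = |F_mkt − F*| = |378.13 − 393.3054| = ¥15.18 per share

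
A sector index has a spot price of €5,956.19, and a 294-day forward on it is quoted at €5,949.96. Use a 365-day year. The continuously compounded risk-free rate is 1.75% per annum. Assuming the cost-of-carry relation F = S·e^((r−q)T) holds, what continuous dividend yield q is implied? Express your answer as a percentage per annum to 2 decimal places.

1.88%

From F = S·e^((r−q)T): (r − q) = ln(F/S)/T
ln(5949.96/5956.19) = ln(0.998954) = -0.001047
(r − q) = -0.001047 / (294/365) = -0.001300
q = r − ln(F/S)/T = 0.0175 + 0.001300 = 0.018800
q = 1.88%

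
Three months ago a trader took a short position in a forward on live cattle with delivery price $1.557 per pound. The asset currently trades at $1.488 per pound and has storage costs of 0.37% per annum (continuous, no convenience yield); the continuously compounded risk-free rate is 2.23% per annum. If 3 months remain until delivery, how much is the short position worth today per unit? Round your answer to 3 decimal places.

Current fair forward for the remaining 3 months: F = S·e^((r + u)·T), (r + u) = 0.0223 + 0.0037 = 0.0260
F = 1.488 · e^(0.0260 × 3/12) = 1.488 × 1.006521 = 1.4977
Value of long forward = (F − K)·e^(−rT) = (1.4977 − 1.557) · e^(−0.0223·3/12)
= -0.0593 × 0.994441 = -0.059
Short position value = −(long value) = $0.059

$0.059 per pound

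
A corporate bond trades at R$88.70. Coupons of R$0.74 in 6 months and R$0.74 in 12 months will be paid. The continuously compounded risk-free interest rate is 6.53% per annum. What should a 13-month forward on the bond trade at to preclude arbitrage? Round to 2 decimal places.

R$93.69

PV(coupons) I = 0.74·e^(−0.0653·6/12) + 0.74·e^(−0.0653·12/12)
I = 0.7162 + 0.6932 = 1.4094
F = (S − I)·e^(rT) = (88.70 − 1.4094) · e^(0.0653·13/12)
= 87.2906 · e^0.070742 = 87.2906 × 1.073304 = R$93.69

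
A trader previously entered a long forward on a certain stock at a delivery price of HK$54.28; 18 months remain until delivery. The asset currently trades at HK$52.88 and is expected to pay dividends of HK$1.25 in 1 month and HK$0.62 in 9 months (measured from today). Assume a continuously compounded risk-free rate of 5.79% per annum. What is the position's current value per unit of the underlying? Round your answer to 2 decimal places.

PV(remaining dividends) I = 1.25·e^(−0.0579·1/12) + 0.62·e^(−0.0579·9/12) = 1.8376
Current forward F = (S − I)·e^(rT) = (52.88 − 1.8376)·e^(0.0579·18/12) = 51.0424 × 1.090733 = 55.6736
Value (long) = (F − K)·e^(−rT) = (55.6736 − 54.28) × 0.916815 = 1.2777
Value = HK$1.28

HK$1.28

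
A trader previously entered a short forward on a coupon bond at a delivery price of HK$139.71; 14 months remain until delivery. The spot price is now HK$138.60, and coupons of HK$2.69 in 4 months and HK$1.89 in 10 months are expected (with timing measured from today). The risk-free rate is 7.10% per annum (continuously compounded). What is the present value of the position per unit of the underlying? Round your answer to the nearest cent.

PV(remaining coupons) I = 2.69·e^(−0.0710·4/12) + 1.89·e^(−0.0710·10/12) = 4.4085
Current forward F = (S − I)·e^(rT) = (138.60 − 4.4085)·e^(0.0710·14/12) = 134.1915 × 1.086361 = 145.7804
Value (long) = (F − K)·e^(−rT) = (145.7804 − 139.71) × 0.920505 = 5.5878
Short position value = −(long value) = -HK$5.59

-HK$5.59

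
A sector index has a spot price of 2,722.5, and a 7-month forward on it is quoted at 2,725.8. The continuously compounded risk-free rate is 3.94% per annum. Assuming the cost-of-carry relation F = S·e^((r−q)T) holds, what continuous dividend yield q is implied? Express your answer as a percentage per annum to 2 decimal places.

From F = S·e^((r−q)T): (r − q) = ln(F/S)/T
ln(2725.8/2722.5) = ln(1.001212) = 0.001211
(r − q) = 0.001211 / (7/12) = 0.002076
q = r − ln(F/S)/T = 0.0394 − 0.002076 = 0.037324
q = 3.73%

3.73%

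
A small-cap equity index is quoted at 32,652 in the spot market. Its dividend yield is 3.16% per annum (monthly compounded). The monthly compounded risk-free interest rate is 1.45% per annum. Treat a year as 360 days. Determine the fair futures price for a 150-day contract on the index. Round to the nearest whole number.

32,421

F = S · (1+r/12)^(12T) / (1+q/12)^(12T)
= 32652 × 1.006056 / 1.013236 = 32652 × 0.992914
F = 32,421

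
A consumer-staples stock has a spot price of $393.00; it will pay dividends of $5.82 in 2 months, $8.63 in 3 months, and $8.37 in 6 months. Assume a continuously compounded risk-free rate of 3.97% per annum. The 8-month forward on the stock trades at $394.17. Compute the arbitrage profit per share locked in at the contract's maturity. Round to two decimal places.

$13.77 per share

PV(dividends) I = 5.82·e^(−0.0397·2/12) + 8.63·e^(−0.0397·3/12) + 8.37·e^(−0.0397·6/12) = 22.5319
Fair forward F* = (S − I)·e^(rT) = (393.00 − 22.5319)·e^0.026467 = 370.4681 × 1.026820 = 380.4041
Market $394.17 > fair 380.4041: forward overpriced → cash-and-carry (borrow at r, buy the stock and collect the dividends, short the forward).
Profit at T = |F_mkt − F*| = |394.17 − 380.4041| = $13.77 per share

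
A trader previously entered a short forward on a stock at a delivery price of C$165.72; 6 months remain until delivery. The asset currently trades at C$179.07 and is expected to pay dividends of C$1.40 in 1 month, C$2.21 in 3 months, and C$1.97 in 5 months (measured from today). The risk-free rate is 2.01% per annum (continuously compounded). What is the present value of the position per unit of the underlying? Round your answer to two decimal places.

-C$9.46

PV(remaining dividends) I = 1.40·e^(−0.0201·1/12) + 2.21·e^(−0.0201·3/12) + 1.97·e^(−0.0201·5/12) = 5.5501
Current forward F = (S − I)·e^(rT) = (179.07 − 5.5501)·e^(0.0201·6/12) = 173.5199 × 1.010101 = 175.2726
Value (long) = (F − K)·e^(−rT) = (175.2726 − 165.72) × 0.990000 = 9.4571
Short position value = −(long value) = -C$9.46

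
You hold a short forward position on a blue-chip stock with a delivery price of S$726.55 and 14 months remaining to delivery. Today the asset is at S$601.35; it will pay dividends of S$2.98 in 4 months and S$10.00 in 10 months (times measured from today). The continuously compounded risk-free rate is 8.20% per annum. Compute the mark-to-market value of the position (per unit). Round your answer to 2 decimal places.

PV(remaining dividends) I = 2.98·e^(−0.0820·4/12) + 10.00·e^(−0.0820·10/12) = 12.2391
Current forward F = (S − I)·e^(rT) = (601.35 − 12.2391)·e^(0.0820·14/12) = 589.1109 × 1.100392 = 648.2529
Value (long) = (F − K)·e^(−rT) = (648.2529 − 726.55) × 0.908767 = -71.1538
Short position value = −(long value) = S$71.15

S$71.15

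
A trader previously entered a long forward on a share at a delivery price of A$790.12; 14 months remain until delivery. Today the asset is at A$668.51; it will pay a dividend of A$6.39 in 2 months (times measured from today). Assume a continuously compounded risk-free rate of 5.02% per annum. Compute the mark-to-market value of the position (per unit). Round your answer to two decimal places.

-A$83.00

PV(remaining dividends) I = 6.39·e^(−0.0502·2/12) = 6.3368
Current forward F = (S − I)·e^(rT) = (668.51 − 6.3368)·e^(0.0502·14/12) = 662.1732 × 1.060316 = 702.1128
Value (long) = (F − K)·e^(−rT) = (702.1128 − 790.12) × 0.943115 = -83.0009
Value = -A$83.00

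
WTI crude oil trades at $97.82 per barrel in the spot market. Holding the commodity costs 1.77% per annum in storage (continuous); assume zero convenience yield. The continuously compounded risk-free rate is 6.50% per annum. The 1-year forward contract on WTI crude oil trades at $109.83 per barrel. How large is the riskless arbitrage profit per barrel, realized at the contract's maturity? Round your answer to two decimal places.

$3.58 per barrel

Fair forward: F* = S·e^(carry·T), with carry = (r + u) = 0.0650 + 0.0177 = 0.0827
F* = 97.82 · e^(0.0827 × 1) = 97.82 · e^0.082700 = 97.82 × 1.086216 = $106.2536
Market $109.83 > fair $106.2536: forward overpriced → cash-and-carry (buy spot, short the forward).
At maturity, profit = |F_mkt − F*| = |109.83 − 106.2536| = $3.58 per barrel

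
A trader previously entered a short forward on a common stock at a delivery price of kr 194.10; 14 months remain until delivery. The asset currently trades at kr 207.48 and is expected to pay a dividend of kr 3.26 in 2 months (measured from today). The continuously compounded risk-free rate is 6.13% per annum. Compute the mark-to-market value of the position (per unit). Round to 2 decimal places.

PV(remaining dividends) I = 3.26·e^(−0.0613·2/12) = 3.2269
Current forward F = (S − I)·e^(rT) = (207.48 − 3.2269)·e^(0.0613·14/12) = 204.2531 × 1.074136 = 219.3956
Value (long) = (F − K)·e^(−rT) = (219.3956 − 194.10) × 0.930981 = 23.5497
Short position value = −(long value) = -kr 23.55

-kr 23.55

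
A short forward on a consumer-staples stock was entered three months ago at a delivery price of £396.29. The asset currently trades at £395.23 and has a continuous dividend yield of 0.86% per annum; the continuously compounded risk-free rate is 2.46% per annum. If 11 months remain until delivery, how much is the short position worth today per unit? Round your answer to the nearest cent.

Current fair forward for the remaining 11 months: F = S·e^((r − q)·T), (r − q) = 0.0246 − 0.0086 = 0.0160
F = 395.23 · e^(0.0160 × 11/12) = 395.23 × 1.014775 = 401.0695
Value of long forward = (F − K)·e^(−rT) = (401.0695 − 396.29) · e^(−0.0246·11/12)
= 4.7795 × 0.977702 = 4.67
Short position value = −(long value) = -£4.67

-£4.67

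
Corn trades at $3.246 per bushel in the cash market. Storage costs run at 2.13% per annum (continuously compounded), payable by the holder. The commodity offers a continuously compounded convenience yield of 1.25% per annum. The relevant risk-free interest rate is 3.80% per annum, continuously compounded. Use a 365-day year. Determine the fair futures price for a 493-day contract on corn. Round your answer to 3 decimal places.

$3.458 per bushel

Net carry = r + u − y = 0.0380 + 0.0213 − 0.0125 = 0.0468
F = S·e^((r+u−y)T) = 3.246 · e^(0.0468 × 493/365) = 3.246 · e^0.063212
= 3.246 × 1.065253 = $3.458 per bushel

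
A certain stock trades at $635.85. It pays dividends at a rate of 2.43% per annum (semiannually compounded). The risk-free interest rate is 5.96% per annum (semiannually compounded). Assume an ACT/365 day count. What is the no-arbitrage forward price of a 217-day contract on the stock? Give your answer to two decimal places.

F = S · (1+r/2)^(2T) / (1+q/2)^(2T)
= 635.85 × 1.035532 / 1.014463 = 635.85 × 1.020769
F = $649.06

$649.06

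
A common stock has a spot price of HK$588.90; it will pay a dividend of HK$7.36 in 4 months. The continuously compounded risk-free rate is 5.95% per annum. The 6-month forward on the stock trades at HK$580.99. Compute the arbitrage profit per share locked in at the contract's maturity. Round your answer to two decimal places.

PV(dividends) I = 7.36·e^(−0.0595·4/12) = 7.2155
Fair forward F* = (S − I)·e^(rT) = (588.90 − 7.2155)·e^0.029750 = 581.6845 × 1.030197 = 599.2496
Market HK$580.99 < fair 599.2496: forward underpriced → reverse cash-and-carry (short the stock, invest proceeds at r, pay the dividends, go long the forward).
Profit at T = |F_mkt − F*| = |580.99 − 599.2496| = HK$18.26 per share

HK$18.26 per share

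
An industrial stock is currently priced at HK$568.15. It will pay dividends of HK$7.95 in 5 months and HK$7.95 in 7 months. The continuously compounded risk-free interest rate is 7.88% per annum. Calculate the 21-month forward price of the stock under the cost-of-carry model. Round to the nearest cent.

HK$634.61

PV(dividends) I = 7.95·e^(−0.0788·5/12) + 7.95·e^(−0.0788·7/12)
I = 7.6932 + 7.5928 = 15.2860
F = (S − I)·e^(rT) = (568.15 − 15.2860) · e^(0.0788·21/12)
= 552.8640 · e^0.137900 = 552.8640 × 1.147861 = HK$634.61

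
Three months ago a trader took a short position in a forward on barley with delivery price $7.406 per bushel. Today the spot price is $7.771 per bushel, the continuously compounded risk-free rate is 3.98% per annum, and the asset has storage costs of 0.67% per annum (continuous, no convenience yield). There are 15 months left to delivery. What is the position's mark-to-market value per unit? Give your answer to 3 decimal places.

-$0.790 per bushel

Current fair forward for the remaining 15 months: F = S·e^((r + u)·T), (r + u) = 0.0398 + 0.0067 = 0.0465
F = 7.771 · e^(0.0465 × 15/12) = 7.771 × 1.059847 = 8.2361
Value of long forward = (F − K)·e^(−rT) = (8.2361 − 7.406) · e^(−0.0398·15/12)
= 0.8301 × 0.951467 = 0.790
Short position value = −(long value) = -$0.790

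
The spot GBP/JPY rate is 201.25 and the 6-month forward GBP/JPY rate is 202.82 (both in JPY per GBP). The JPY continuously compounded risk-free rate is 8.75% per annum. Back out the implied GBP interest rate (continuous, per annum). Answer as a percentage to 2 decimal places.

7.20%

F = S·e^((r_JPY − r_GBP)T) ⇒ r_GBP = r_JPY − ln(F/S)/T
ln(202.82/201.25) = 0.007771; /(6/12) = 0.015542
r_GBP = 0.0875 − 0.015542 = 0.071958
r_GBP = 7.20%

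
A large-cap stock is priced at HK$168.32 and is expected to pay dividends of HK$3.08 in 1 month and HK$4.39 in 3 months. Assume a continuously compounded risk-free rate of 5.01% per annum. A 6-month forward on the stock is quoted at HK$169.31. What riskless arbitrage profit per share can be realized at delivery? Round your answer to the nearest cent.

HK$4.31 per share

PV(dividends) I = 3.08·e^(−0.0501·1/12) + 4.39·e^(−0.0501·3/12) = 7.4025
Fair forward F* = (S − I)·e^(rT) = (168.32 − 7.4025)·e^0.025050 = 160.9175 × 1.025366 = 164.9993
Market HK$169.31 > fair 164.9993: forward overpriced → cash-and-carry (borrow at r, buy the stock and collect the dividends, short the forward).
Profit at T = |F_mkt − F*| = |169.31 − 164.9993| = HK$4.31 per share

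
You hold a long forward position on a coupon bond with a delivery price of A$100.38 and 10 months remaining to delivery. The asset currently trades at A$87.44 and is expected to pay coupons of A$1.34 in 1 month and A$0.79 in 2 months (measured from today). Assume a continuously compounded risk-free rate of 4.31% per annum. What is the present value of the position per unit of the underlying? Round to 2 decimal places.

-A$11.52

PV(remaining coupons) I = 1.34·e^(−0.0431·1/12) + 0.79·e^(−0.0431·2/12) = 2.1195
Current forward F = (S − I)·e^(rT) = (87.44 − 2.1195)·e^(0.0431·10/12) = 85.3205 × 1.036569 = 88.4406
Value (long) = (F − K)·e^(−rT) = (88.4406 − 100.38) × 0.964721 = -11.5182
Value = -A$11.52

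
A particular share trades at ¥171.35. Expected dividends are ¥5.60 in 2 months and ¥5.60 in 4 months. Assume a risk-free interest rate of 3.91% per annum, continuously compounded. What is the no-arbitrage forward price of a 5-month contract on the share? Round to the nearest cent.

¥162.89

PV(dividends) I = 5.60·e^(−0.0391·2/12) + 5.60·e^(−0.0391·4/12)
I = 5.5636 + 5.5275 = 11.0911
F = (S − I)·e^(rT) = (171.35 − 11.0911) · e^(0.0391·5/12)
= 160.2589 · e^0.016292 = 160.2589 × 1.016425 = ¥162.89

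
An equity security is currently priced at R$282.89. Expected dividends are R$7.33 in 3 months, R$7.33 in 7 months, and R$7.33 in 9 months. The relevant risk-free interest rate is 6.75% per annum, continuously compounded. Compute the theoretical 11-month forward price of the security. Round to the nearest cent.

R$278.37

PV(dividends) I = 7.33·e^(−0.0675·3/12) + 7.33·e^(−0.0675·7/12) + 7.33·e^(−0.0675·9/12)
I = 7.2073 + 7.0470 + 6.9682 = 21.2225
F = (S − I)·e^(rT) = (282.89 − 21.2225) · e^(0.0675·11/12)
= 261.6675 · e^0.061875 = 261.6675 × 1.063829 = R$278.37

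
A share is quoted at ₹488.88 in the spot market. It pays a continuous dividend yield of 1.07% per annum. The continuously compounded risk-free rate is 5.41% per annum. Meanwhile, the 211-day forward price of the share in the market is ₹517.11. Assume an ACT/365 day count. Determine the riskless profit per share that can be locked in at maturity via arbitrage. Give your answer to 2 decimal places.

Fair forward: F* = S·e^(carry·T), with carry = (r − q) = 0.0541 − 0.0107 = 0.0434
F* = 488.88 · e^(0.0434 × 211/365) = 488.88 · e^0.025089 = 488.88 × 1.025406 = ₹501.3005
Market ₹517.11 > fair ₹501.3005: forward overpriced → cash-and-carry (buy spot, short the forward).
At maturity, profit = |F_mkt − F*| = |517.11 − 501.3005| = ₹15.81 per share

₹15.81 per share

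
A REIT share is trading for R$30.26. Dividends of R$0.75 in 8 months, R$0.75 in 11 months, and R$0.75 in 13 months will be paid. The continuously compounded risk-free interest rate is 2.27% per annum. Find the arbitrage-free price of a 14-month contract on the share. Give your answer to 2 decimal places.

PV(dividends) I = 0.75·e^(−0.0227·8/12) + 0.75·e^(−0.0227·11/12) + 0.75·e^(−0.0227·13/12)
I = 0.7387 + 0.7346 + 0.7318 = 2.2051
F = (S − I)·e^(rT) = (30.26 − 2.2051) · e^(0.0227·14/12)
= 28.0549 · e^0.026483 = 28.0549 × 1.026837 = R$28.81

R$28.81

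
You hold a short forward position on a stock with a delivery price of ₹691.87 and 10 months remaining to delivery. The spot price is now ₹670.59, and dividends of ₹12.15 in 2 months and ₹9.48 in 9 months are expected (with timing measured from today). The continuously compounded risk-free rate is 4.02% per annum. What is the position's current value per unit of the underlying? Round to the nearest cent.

₹19.75

PV(remaining dividends) I = 12.15·e^(−0.0402·2/12) + 9.48·e^(−0.0402·9/12) = 21.2673
Current forward F = (S − I)·e^(rT) = (670.59 − 21.2673)·e^(0.0402·10/12) = 649.3227 × 1.034067 = 671.4432
Value (long) = (F − K)·e^(−rT) = (671.4432 − 691.87) × 0.967055 = -19.7538
Short position value = −(long value) = ₹19.75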